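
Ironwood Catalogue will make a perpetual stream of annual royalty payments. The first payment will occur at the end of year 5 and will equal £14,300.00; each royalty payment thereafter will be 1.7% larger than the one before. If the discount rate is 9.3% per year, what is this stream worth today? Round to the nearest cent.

£131838.36

Value at end of year 4: C₁ / (r − g) = £14,300.00 / (0.093 − 0.017) = £188,157.8947
Discount to today: PV = £188,157.8947 / (1 + 0.093)^4 = £188,157.8947 / 1.427186 = £131,838.36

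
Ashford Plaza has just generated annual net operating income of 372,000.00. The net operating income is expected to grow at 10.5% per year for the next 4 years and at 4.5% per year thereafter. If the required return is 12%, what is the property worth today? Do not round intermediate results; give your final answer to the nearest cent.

6349898.52

D_1 = 411060.00000
D_2 = 454221.30000
D_3 = 501914.53650
D_4 = 554615.56283
Terminal value at year 4: TV = D_4×(1+g_2)/(r−g_2) = 579573.26316/0.075 = 7727643.50880
P_0 = D_1/(1+r)^1 + D_2/(1+r)^2 + D_3/(1+r)^3 + D_4/(1+r)^4 + TV/(1+r)^4
    = 367017.85714 + 362102.43941 + 357252.85317 + 352468.21674 + 4911057.15331 = 6349898.51978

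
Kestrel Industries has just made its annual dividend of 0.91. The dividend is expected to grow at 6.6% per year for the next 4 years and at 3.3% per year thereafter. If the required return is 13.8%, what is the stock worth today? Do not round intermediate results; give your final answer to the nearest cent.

9.99

D_1 = 0.97006
D_2 = 1.03408
D_3 = 1.10233
D_4 = 1.17509
Terminal value at year 4: TV = D_4×(1+g_2)/(r−g_2) = 1.21387/0.105 = 11.56062
P_0 = D_1/(1+r)^1 + D_2/(1+r)^2 + D_3/(1+r)^3 + D_4/(1+r)^4 + TV/(1+r)^4
    = 0.85243 + 0.79849 + 0.74797 + 0.70065 + 6.89306 = 9.99260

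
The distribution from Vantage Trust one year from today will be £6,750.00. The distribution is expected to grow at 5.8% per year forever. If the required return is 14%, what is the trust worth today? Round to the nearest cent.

Growing perpetuity: P = D₁ / (r − g) = £6,750.0000 / (0.14 − 0.058) = £82,317.07

£82317.07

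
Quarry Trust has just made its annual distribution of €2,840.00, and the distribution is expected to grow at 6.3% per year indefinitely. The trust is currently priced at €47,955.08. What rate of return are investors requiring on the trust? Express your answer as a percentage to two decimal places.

D₁ = €2,840.00 × 1.063 = €3,018.9200
P = D₁/(r − g) ⇒ r = D₁/P + g = €3,018.9200/€47,955.08 + 0.063 = 0.062953 + 0.063 = 0.125953

12.60%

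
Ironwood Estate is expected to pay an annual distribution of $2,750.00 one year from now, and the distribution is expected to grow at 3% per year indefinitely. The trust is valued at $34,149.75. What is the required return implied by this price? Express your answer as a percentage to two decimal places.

P = D₁/(r − g) ⇒ r = D₁/P + g = $2,750.0000/$34,149.75 + 0.03 = 0.080528 + 0.03 = 0.110528

11.05%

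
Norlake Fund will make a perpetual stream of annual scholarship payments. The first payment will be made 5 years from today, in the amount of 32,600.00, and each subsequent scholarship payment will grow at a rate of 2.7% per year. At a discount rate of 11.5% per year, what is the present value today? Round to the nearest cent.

Value at end of year 4: C₁ / (r − g) = 32,600.00 / (0.115 − 0.027) = 370,454.5455
Discount to today: PV = 370,454.5455 / (1 + 0.115)^4 = 370,454.5455 / 1.545608 = 239,682.02

239682.02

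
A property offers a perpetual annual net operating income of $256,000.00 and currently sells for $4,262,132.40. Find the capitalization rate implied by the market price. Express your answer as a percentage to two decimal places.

P = C/r ⇒ r = C/P = $256,000.00/$4,262,132.40 = 0.060064

6.01%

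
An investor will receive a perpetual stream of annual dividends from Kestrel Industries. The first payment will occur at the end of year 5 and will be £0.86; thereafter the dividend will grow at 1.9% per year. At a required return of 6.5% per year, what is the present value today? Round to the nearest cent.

£14.53

Value at end of year 4: C₁ / (r − g) = £0.86 / (0.065 − 0.019) = £18.6957
Discount to today: PV = £18.6957 / (1 + 0.065)^4 = £18.6957 / 1.286466 = £14.53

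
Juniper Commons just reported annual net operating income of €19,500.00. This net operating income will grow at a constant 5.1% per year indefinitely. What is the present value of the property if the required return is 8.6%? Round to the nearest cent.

€585557.14

D₁ = D₀ × (1 + g) = €19,500.00 × 1.051 = €20,494.5000
Growing perpetuity: P = D₁ / (r − g) = €20,494.5000 / (0.086 − 0.051) = €585,557.14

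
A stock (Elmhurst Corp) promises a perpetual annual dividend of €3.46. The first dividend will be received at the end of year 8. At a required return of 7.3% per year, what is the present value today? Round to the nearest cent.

€28.94

Value at end of year 7: C / r = €3.46 / 0.073 = €47.3973
Discount to today: PV = €47.3973 / (1 + 0.073)^7 = €47.3973 / 1.637563 = €28.94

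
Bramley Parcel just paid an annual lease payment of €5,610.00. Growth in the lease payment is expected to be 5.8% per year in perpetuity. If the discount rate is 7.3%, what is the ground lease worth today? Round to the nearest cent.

€395692.00

D₁ = D₀ × (1 + g) = €5,610.00 × 1.058 = €5,935.3800
Growing perpetuity: P = D₁ / (r − g) = €5,935.3800 / (0.073 − 0.058) = €395,692.00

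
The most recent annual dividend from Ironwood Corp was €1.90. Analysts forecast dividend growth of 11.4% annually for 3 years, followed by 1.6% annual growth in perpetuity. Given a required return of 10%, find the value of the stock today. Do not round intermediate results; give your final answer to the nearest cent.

€29.72

D_1 = 2.11660
D_2 = 2.35789
D_3 = 2.62669
Terminal value at year 3: TV = D_3×(1+g_2)/(r−g_2) = 2.66872/0.084 = 31.77047
P_0 = D_1/(1+r)^1 + D_2/(1+r)^2 + D_3/(1+r)^3 + TV/(1+r)^3
    = 1.92418 + 1.94867 + 1.97347 + 23.86962 = 29.71595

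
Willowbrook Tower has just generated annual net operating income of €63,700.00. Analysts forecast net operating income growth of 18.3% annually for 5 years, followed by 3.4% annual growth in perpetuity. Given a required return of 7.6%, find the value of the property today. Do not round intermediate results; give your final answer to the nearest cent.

D_1 = 75357.10000
D_2 = 89147.44930
D_3 = 105461.43252
D_4 = 124760.87467
D_5 = 147592.11474
Terminal value at year 5: TV = D_5×(1+g_2)/(r−g_2) = 152610.24664/0.042 = 3633577.30095
P_0 = D_1/(1+r)^1 + D_2/(1+r)^2 + D_3/(1+r)^3 + D_4/(1+r)^4 + D_5/(1+r)^5 + TV/(1+r)^5
    = 70034.47955 + 76998.87483 + 84655.82613 + 93074.20289 + 102329.72307 + 2519260.32513 = 2946353.43161

€2946353.43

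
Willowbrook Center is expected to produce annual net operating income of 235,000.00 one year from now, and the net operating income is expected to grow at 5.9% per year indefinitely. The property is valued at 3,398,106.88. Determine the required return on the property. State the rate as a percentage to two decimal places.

12.82%

P = D₁/(r − g) ⇒ r = D₁/P + g = 235,000.0000/3,398,106.88 + 0.059 = 0.069156 + 0.059 = 0.128156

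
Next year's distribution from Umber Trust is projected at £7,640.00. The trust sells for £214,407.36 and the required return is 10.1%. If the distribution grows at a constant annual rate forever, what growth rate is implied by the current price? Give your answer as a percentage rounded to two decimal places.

6.54%

P = D₁/(r−g) ⇒ g = r − D₁/P = 0.101 − £7,640.00/£214,407.36 = 0.065367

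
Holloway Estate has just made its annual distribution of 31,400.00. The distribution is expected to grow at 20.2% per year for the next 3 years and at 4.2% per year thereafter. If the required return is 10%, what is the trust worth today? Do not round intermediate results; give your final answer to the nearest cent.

848820.41

D_1 = 37742.80000
D_2 = 45366.84560
D_3 = 54530.94841
Terminal value at year 3: TV = D_3×(1+g_2)/(r−g_2) = 56821.24824/0.058 = 979676.69387
P_0 = D_1/(1+r)^1 + D_2/(1+r)^2 + D_3/(1+r)^3 + TV/(1+r)^3
    = 34311.63636 + 37493.26083 + 40969.90865 + 736045.60020 = 848820.40604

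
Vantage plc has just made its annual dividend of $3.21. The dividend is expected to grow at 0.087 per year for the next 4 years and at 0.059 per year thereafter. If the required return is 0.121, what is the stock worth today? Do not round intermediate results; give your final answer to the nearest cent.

D_1 = 3.48927
D_2 = 3.79284
D_3 = 4.12281
D_4 = 4.48150
Terminal value at year 4: TV = D_4×(1+g_2)/(r−g_2) = 4.74591/0.062 = 76.54688
P_0 = D_1/(1+r)^1 + D_2/(1+r)^2 + D_3/(1+r)^3 + D_4/(1+r)^4 + TV/(1+r)^4
    = 3.11264 + 3.01823 + 2.92669 + 2.83792 + 48.47357 = 60.36906

$60.37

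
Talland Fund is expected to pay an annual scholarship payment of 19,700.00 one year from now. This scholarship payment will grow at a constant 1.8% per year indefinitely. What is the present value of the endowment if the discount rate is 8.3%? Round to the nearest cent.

Growing perpetuity: P = D₁ / (r − g) = 19,700.0000 / (0.083 − 0.018) = 303,076.92

303076.92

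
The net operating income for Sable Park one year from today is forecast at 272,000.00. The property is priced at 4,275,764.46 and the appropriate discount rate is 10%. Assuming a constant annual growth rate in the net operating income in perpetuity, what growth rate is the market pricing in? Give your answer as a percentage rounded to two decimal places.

P = D₁/(r−g) ⇒ g = r − D₁/P = 0.1 − 272,000.00/4,275,764.46 = 0.036386

3.64%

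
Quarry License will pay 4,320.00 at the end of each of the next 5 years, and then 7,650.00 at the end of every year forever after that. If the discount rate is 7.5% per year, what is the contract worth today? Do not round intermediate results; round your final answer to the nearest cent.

PV of 5-year annuity: 4,320.00 × [1 − (1+0.075)^−5] / 0.075 = 17478.22278
Perpetuity value at year 5: 7,650.00 / 0.075 = 102000.00000
PV of perpetuity: 102000.00000 / (1+0.075)^5 = 71048.98050
Total PV = 17478.22278 + 71048.98050 = 88527.20328

88527.20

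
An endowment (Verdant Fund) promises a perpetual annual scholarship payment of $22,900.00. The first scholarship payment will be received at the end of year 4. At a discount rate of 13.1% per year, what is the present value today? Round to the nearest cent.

Value at end of year 3: C / r = $22,900.00 / 0.131 = $174,809.1603
Discount to today: PV = $174,809.1603 / (1 + 0.131)^3 = $174,809.1603 / 1.446731 = $120,830.44

$120830.44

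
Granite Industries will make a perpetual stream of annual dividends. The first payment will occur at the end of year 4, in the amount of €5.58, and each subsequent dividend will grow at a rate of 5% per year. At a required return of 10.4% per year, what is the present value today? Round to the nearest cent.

€76.80

Value at end of year 3: C₁ / (r − g) = €5.58 / (0.104 − 0.05) = €103.3333
Discount to today: PV = €103.3333 / (1 + 0.104)^3 = €103.3333 / 1.345573 = €76.80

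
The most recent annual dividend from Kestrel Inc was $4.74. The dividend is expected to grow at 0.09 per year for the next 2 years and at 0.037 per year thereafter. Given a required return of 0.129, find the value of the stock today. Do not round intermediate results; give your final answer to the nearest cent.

$58.80

D_1 = 5.16660
D_2 = 5.63159
Terminal value at year 2: TV = D_2×(1+g_2)/(r−g_2) = 5.83996/0.092 = 63.47786
P_0 = D_1/(1+r)^1 + D_2/(1+r)^2 + TV/(1+r)^2
    = 4.57626 + 4.41818 + 49.80058 = 58.79502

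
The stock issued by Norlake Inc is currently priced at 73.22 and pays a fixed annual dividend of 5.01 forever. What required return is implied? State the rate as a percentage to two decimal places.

P = C/r ⇒ r = C/P = 5.01/73.22 = 0.068424

6.84%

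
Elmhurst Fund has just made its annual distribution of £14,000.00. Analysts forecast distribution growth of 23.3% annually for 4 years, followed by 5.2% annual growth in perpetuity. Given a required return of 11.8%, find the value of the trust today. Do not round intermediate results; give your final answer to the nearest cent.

D_1 = 17262.00000
D_2 = 21284.04600
D_3 = 26243.22872
D_4 = 32357.90101
Terminal value at year 4: TV = D_4×(1+g_2)/(r−g_2) = 34040.51186/0.066 = 515765.33124
P_0 = D_1/(1+r)^1 + D_2/(1+r)^2 + D_3/(1+r)^3 + D_4/(1+r)^4 + TV/(1+r)^4
    = 15440.07156 + 17028.27212 + 18779.83857 + 20711.57510 + 330129.95458 = 402089.71192

£402089.71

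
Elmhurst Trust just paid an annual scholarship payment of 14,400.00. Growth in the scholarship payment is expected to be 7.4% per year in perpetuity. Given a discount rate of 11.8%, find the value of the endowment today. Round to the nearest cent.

351490.91

D₁ = D₀ × (1 + g) = 14,400.00 × 1.074 = 15,465.6000
Growing perpetuity: P = D₁ / (r − g) = 15,465.6000 / (0.118 − 0.074) = 351,490.91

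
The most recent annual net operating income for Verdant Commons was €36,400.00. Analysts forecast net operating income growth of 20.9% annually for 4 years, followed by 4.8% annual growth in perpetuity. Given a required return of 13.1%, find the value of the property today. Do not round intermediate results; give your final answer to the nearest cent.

D_1 = 44007.60000
D_2 = 53205.18840
D_3 = 64325.07278
D_4 = 77769.01299
Terminal value at year 4: TV = D_4×(1+g_2)/(r−g_2) = 81501.92561/0.083 = 981950.91095
P_0 = D_1/(1+r)^1 + D_2/(1+r)^2 + D_3/(1+r)^3 + D_4/(1+r)^4 + TV/(1+r)^4
    = 38910.34483 + 41593.81688 + 44462.35598 + 47528.72536 + 600121.73705 = 772616.98010

€772616.98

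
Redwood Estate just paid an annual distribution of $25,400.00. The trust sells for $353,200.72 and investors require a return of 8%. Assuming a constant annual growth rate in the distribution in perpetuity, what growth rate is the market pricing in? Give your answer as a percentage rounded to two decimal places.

0.75%

P = D₀(1+g)/(r−g) ⇒ P(r−g) = D₀(1+g) ⇒ g(P+D₀) = P·r − D₀
g = (P·r − D₀)/(P + D₀) = ($353,200.72×0.08 − $25,400.00) / ($353,200.72 + $25,400.00) = 0.007544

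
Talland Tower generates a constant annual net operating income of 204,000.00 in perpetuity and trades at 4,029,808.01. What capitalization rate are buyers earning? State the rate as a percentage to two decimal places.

5.06%

P = C/r ⇒ r = C/P = 204,000.00/4,029,808.01 = 0.050623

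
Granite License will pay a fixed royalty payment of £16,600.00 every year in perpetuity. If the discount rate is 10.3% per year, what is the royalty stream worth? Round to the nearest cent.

£161165.05

Level perpetuity: PV = C / r = £16,600.00 / 0.103 = £161,165.05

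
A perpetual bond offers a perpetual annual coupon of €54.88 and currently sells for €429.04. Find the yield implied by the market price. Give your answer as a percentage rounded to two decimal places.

P = C/r ⇒ r = C/P = €54.88/€429.04 = 0.127913

12.79%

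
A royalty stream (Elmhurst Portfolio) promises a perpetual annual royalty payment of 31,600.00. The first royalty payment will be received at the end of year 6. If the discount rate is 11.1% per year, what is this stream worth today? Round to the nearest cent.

Value at end of year 5: C / r = 31,600.00 / 0.111 = 284,684.6847
Discount to today: PV = 284,684.6847 / (1 + 0.111)^5 = 284,684.6847 / 1.692662 = 168,187.54

168187.54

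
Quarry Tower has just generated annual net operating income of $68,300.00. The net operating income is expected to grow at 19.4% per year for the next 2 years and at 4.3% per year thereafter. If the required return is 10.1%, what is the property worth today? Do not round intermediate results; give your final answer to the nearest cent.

$1598873.29

D_1 = 81550.20000
D_2 = 97370.93880
Terminal value at year 2: TV = D_2×(1+g_2)/(r−g_2) = 101557.88917/0.058 = 1750998.08911
P_0 = D_1/(1+r)^1 + D_2/(1+r)^2 + TV/(1+r)^2
    = 74069.20981 + 80325.73707 + 1444478.34073 = 1598873.28761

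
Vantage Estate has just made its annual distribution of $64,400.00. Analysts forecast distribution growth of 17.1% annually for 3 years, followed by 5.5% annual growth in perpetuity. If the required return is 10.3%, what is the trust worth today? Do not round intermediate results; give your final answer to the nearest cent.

D_1 = 75412.40000
D_2 = 88307.92040
D_3 = 103408.57479
Terminal value at year 3: TV = D_3×(1+g_2)/(r−g_2) = 109096.04640/0.048 = 2272834.30004
P_0 = D_1/(1+r)^1 + D_2/(1+r)^2 + D_3/(1+r)^3 + TV/(1+r)^3
    = 68370.26292 + 72585.29273 + 77060.17931 + 1693718.52452 = 1911734.25948

$1911734.26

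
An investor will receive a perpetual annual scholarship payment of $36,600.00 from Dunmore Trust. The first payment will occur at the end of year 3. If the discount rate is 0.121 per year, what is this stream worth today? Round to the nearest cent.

$240704.66

Value at end of year 2: C / r = $36,600.00 / 0.121 = $302,479.3388
Discount to today: PV = $302,479.3388 / (1 + 0.121)^2 = $302,479.3388 / 1.256641 = $240,704.66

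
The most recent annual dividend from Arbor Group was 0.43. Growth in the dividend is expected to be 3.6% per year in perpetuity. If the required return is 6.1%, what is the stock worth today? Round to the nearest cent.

D₁ = D₀ × (1 + g) = 0.43 × 1.036 = 0.4455
Growing perpetuity: P = D₁ / (r − g) = 0.4455 / (0.061 − 0.036) = 17.82

17.82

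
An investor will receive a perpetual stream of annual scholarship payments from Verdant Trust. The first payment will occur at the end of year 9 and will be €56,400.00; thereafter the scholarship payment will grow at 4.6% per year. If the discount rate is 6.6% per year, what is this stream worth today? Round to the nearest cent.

Value at end of year 8: C₁ / (r − g) = €56,400.00 / (0.066 − 0.046) = €2,820,000.0000
Discount to today: PV = €2,820,000.0000 / (1 + 0.066)^8 = €2,820,000.0000 / 1.667468 = €1,691,186.37

€1691186.37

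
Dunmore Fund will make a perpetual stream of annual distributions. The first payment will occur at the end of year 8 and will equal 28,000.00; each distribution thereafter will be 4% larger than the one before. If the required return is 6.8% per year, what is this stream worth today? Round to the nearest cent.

630959.13

Value at end of year 7: C₁ / (r − g) = 28,000.00 / (0.068 − 0.04) = 1,000,000.0000
Discount to today: PV = 1,000,000.0000 / (1 + 0.068)^7 = 1,000,000.0000 / 1.584889 = 630,959.13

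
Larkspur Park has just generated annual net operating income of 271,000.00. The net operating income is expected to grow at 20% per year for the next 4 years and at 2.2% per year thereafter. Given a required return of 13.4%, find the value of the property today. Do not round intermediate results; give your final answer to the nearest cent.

D_1 = 325200.00000
D_2 = 390240.00000
D_3 = 468288.00000
D_4 = 561945.60000
Terminal value at year 4: TV = D_4×(1+g_2)/(r−g_2) = 574308.40320/0.112 = 5127753.60000
P_0 = D_1/(1+r)^1 + D_2/(1+r)^2 + D_3/(1+r)^3 + D_4/(1+r)^4 + TV/(1+r)^4
    = 286772.48677 + 303462.94897 + 321124.81372 + 339814.61769 + 3100808.38645 = 4351983.25360

4351983.25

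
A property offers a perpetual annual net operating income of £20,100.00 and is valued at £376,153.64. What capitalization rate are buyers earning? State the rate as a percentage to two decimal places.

P = C/r ⇒ r = C/P = £20,100.00/£376,153.64 = 0.053436

5.34%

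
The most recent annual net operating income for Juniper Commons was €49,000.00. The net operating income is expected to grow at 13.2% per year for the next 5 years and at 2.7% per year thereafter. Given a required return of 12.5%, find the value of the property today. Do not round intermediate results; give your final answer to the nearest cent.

€779287.06

D_1 = 55468.00000
D_2 = 62789.77600
D_3 = 71078.02643
D_4 = 80460.32592
D_5 = 91081.08894
Terminal value at year 5: TV = D_5×(1+g_2)/(r−g_2) = 93540.27834/0.098 = 954492.63616
P_0 = D_1/(1+r)^1 + D_2/(1+r)^2 + D_3/(1+r)^3 + D_4/(1+r)^4 + D_5/(1+r)^5 + TV/(1+r)^5
    = 49304.88889 + 49611.67486 + 49920.36973 + 50230.98536 + 50543.53372 + 529675.60334 = 779287.05591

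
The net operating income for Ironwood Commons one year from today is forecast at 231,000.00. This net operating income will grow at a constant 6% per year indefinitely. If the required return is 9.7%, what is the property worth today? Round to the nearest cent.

6243243.24

Growing perpetuity: P = D₁ / (r − g) = 231,000.0000 / (0.097 − 0.06) = 6,243,243.24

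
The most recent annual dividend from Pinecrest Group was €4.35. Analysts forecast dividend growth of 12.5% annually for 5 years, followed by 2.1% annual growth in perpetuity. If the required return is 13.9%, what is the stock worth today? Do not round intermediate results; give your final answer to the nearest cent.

€56.34

D_1 = 4.89375
D_2 = 5.50547
D_3 = 6.19365
D_4 = 6.96786
D_5 = 7.83884
Terminal value at year 5: TV = D_5×(1+g_2)/(r−g_2) = 8.00346/0.118 = 67.82591
P_0 = D_1/(1+r)^1 + D_2/(1+r)^2 + D_3/(1+r)^3 + D_4/(1+r)^4 + D_5/(1+r)^5 + TV/(1+r)^5
    = 4.29653 + 4.24372 + 4.19156 + 4.14004 + 4.08915 + 35.38156 = 56.34256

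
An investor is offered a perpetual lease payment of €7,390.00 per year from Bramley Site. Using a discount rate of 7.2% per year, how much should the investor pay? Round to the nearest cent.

€102638.89

Level perpetuity: PV = C / r = €7,390.00 / 0.072 = €102,638.89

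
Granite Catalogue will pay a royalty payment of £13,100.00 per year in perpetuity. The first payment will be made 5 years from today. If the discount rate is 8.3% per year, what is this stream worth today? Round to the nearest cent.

£114730.63

Value at end of year 4: C / r = £13,100.00 / 0.083 = £157,831.3253
Discount to today: PV = £157,831.3253 / (1 + 0.083)^4 = £157,831.3253 / 1.375669 = £114,730.63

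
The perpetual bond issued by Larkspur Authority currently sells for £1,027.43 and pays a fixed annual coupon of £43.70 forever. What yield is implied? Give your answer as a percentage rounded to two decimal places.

P = C/r ⇒ r = C/P = £43.70/£1,027.43 = 0.042533

4.25%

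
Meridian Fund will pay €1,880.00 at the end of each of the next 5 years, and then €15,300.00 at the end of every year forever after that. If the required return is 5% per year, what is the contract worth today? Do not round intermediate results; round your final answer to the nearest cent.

PV of 5-year annuity: €1,880.00 × [1 − (1+0.05)^−5] / 0.05 = 8139.41614
Perpetuity value at year 5: €15,300.00 / 0.05 = 306000.00000
PV of perpetuity: 306000.00000 / (1+0.05)^5 = 239759.00694
Total PV = 8139.41614 + 239759.00694 = 247898.42308

€247898.42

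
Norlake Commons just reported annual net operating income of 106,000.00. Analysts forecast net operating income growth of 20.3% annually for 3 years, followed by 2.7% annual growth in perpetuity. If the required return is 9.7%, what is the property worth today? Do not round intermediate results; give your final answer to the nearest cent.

D_1 = 127518.00000
D_2 = 153404.15400
D_3 = 184545.19726
Terminal value at year 3: TV = D_3×(1+g_2)/(r−g_2) = 189527.91759/0.07 = 2707541.67983
P_0 = D_1/(1+r)^1 + D_2/(1+r)^2 + D_3/(1+r)^3 + TV/(1+r)^3
    = 116242.47949 + 127474.66073 + 139792.17581 + 2050950.92224 = 2434460.23828

2434460.24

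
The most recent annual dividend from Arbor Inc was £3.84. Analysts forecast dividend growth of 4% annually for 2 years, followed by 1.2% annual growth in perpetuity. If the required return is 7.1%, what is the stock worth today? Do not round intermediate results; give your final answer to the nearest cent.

D_1 = 3.99360
D_2 = 4.15334
Terminal value at year 2: TV = D_2×(1+g_2)/(r−g_2) = 4.20318/0.059 = 71.24041
P_0 = D_1/(1+r)^1 + D_2/(1+r)^2 + TV/(1+r)^2
    = 3.72885 + 3.62092 + 62.10799 = 69.45776

£69.46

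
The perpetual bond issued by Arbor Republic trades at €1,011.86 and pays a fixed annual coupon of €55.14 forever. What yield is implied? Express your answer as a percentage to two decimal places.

5.45%

P = C/r ⇒ r = C/P = €55.14/€1,011.86 = 0.054494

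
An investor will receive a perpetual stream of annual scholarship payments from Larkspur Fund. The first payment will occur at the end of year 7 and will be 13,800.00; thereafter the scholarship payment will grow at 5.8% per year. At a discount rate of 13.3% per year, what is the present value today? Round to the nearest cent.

Value at end of year 6: C₁ / (r − g) = 13,800.00 / (0.133 − 0.058) = 184,000.0000
Discount to today: PV = 184,000.0000 / (1 + 0.133)^6 = 184,000.0000 / 2.115336 = 86,983.80

86983.80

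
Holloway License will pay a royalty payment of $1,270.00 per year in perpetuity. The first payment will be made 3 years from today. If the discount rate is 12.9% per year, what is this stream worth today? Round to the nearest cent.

Value at end of year 2: C / r = $1,270.00 / 0.129 = $9,844.9612
Discount to today: PV = $9,844.9612 / (1 + 0.129)^2 = $9,844.9612 / 1.274641 = $7,723.71

$7723.71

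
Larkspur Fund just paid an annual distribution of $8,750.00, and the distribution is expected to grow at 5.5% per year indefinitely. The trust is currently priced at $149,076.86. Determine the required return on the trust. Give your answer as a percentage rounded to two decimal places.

D₁ = $8,750.00 × 1.055 = $9,231.2500
P = D₁/(r − g) ⇒ r = D₁/P + g = $9,231.2500/$149,076.86 + 0.055 = 0.061923 + 0.055 = 0.116923

11.69%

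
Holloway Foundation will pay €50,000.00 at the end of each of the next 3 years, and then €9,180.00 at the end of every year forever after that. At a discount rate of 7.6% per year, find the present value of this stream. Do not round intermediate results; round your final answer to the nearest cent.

PV of 3-year annuity: €50,000.00 × [1 − (1+0.076)^−3] / 0.076 = 129790.56526
Perpetuity value at year 3: €9,180.00 / 0.076 = 120789.47368
PV of perpetuity: 120789.47368 / (1+0.076)^3 = 96959.92590
Total PV = 129790.56526 + 96959.92590 = 226750.49116

€226750.49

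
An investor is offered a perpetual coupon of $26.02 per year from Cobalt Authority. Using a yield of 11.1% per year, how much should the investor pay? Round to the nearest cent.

$234.41

Level perpetuity: PV = C / r = $26.02 / 0.111 = $234.41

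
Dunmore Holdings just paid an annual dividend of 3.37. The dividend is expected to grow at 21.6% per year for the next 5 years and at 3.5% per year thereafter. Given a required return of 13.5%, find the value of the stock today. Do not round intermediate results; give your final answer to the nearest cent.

70.05

D_1 = 4.09792
D_2 = 4.98307
D_3 = 6.05941
D_4 = 7.36825
D_5 = 8.95979
Terminal value at year 5: TV = D_5×(1+g_2)/(r−g_2) = 9.27338/0.1 = 92.73381
P_0 = D_1/(1+r)^1 + D_2/(1+r)^2 + D_3/(1+r)^3 + D_4/(1+r)^4 + D_5/(1+r)^5 + TV/(1+r)^5
    = 3.61050 + 3.86817 + 4.14422 + 4.43998 + 4.75684 + 49.23329 = 70.05299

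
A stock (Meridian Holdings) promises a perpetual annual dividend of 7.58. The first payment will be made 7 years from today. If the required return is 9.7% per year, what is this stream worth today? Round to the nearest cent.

Value at end of year 6: C / r = 7.58 / 0.097 = 78.1443
Discount to today: PV = 78.1443 / (1 + 0.097)^6 = 78.1443 / 1.742769 = 44.84

44.84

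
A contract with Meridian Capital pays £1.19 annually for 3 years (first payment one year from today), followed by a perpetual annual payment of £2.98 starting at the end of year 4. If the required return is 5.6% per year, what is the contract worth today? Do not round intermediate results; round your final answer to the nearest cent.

£48.39

PV of 3-year annuity: £1.19 × [1 − (1+0.056)^−3] / 0.056 = 3.20457
Perpetuity value at year 3: £2.98 / 0.056 = 53.21429
PV of perpetuity: 53.21429 / (1+0.056)^3 = 45.18939
Total PV = 3.20457 + 45.18939 = 48.39396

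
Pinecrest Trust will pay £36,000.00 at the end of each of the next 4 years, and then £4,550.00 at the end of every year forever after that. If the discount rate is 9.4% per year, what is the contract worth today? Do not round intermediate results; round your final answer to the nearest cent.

PV of 4-year annuity: £36,000.00 × [1 − (1+0.094)^−4] / 0.094 = 115613.22794
Perpetuity value at year 4: £4,550.00 / 0.094 = 48404.25532
PV of perpetuity: 48404.25532 / (1+0.094)^4 = 33792.02790
Total PV = 115613.22794 + 33792.02790 = 149405.25584

£149405.26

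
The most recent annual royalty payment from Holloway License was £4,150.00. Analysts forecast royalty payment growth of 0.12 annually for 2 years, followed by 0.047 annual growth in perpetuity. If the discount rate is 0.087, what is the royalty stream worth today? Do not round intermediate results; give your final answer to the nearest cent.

£124003.68

D_1 = 4648.00000
D_2 = 5205.76000
Terminal value at year 2: TV = D_2×(1+g_2)/(r−g_2) = 5450.43072/0.04 = 136260.76800
P_0 = D_1/(1+r)^1 + D_2/(1+r)^2 + TV/(1+r)^2
    = 4275.98896 + 4405.80279 + 115321.88810 = 124003.67985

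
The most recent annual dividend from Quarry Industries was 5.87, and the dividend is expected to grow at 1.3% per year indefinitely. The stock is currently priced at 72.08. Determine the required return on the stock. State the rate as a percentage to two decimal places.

D₁ = 5.87 × 1.013 = 5.9463
P = D₁/(r − g) ⇒ r = D₁/P + g = 5.9463/72.08 + 0.013 = 0.082496 + 0.013 = 0.095496

9.55%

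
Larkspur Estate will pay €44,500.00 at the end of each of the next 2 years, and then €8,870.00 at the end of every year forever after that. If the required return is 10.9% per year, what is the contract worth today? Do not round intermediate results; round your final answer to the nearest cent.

PV of 2-year annuity: €44,500.00 × [1 − (1+0.109)^−2] / 0.109 = 76308.60221
Perpetuity value at year 2: €8,870.00 / 0.109 = 81376.14679
PV of perpetuity: 81376.14679 / (1+0.109)^2 = 66165.87035
Total PV = 76308.60221 + 66165.87035 = 142474.47256

€142474.47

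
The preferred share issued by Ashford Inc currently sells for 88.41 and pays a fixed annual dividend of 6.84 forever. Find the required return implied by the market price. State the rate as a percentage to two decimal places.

7.74%

P = C/r ⇒ r = C/P = 6.84/88.41 = 0.077367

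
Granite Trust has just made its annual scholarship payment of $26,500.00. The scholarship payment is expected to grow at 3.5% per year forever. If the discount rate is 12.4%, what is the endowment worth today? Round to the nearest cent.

$308174.16

D₁ = D₀ × (1 + g) = $26,500.00 × 1.035 = $27,427.5000
Growing perpetuity: P = D₁ / (r − g) = $27,427.5000 / (0.124 − 0.035) = $308,174.16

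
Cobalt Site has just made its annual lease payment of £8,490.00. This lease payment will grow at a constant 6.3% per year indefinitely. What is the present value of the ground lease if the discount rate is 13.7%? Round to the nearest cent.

£121957.70

D₁ = D₀ × (1 + g) = £8,490.00 × 1.063 = £9,024.8700
Growing perpetuity: P = D₁ / (r − g) = £9,024.8700 / (0.137 − 0.063) = £121,957.70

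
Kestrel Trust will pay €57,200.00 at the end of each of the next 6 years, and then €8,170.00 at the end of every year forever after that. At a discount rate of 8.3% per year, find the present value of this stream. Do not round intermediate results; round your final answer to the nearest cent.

PV of 6-year annuity: €57,200.00 × [1 − (1+0.083)^−6] / 0.083 = 262039.29289
Perpetuity value at year 6: €8,170.00 / 0.083 = 98433.73494
PV of perpetuity: 98433.73494 / (1+0.083)^6 = 61006.09468
Total PV = 262039.29289 + 61006.09468 = 323045.38757

€323045.39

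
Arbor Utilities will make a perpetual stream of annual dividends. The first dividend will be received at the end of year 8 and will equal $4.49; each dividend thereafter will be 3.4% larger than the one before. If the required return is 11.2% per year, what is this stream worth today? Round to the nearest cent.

Value at end of year 7: C₁ / (r − g) = $4.49 / (0.112 − 0.034) = $57.5641
Discount to today: PV = $57.5641 / (1 + 0.112)^7 = $57.5641 / 2.102488 = $27.38

$27.38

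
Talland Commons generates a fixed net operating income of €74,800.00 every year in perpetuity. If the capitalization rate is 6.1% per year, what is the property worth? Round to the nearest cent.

€1226229.51

Level perpetuity: PV = C / r = €74,800.00 / 0.061 = €1,226,229.51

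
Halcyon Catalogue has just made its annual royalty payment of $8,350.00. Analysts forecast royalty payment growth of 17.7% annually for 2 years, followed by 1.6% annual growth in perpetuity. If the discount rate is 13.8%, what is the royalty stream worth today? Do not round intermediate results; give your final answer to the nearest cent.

D_1 = 9827.95000
D_2 = 11567.49715
Terminal value at year 2: TV = D_2×(1+g_2)/(r−g_2) = 11752.57710/0.122 = 96332.59922
P_0 = D_1/(1+r)^1 + D_2/(1+r)^2 + TV/(1+r)^2
    = 8636.15993 + 8932.12675 + 74385.58012 = 91953.86679

$91953.87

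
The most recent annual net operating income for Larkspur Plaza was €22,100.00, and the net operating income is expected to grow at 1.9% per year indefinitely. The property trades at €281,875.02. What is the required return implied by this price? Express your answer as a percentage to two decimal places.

9.89%

D₁ = €22,100.00 × 1.019 = €22,519.9000
P = D₁/(r − g) ⇒ r = D₁/P + g = €22,519.9000/€281,875.02 + 0.019 = 0.079893 + 0.019 = 0.098893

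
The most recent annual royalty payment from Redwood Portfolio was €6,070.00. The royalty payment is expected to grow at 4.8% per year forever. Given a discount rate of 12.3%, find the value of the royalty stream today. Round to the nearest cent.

€84818.13

D₁ = D₀ × (1 + g) = €6,070.00 × 1.048 = €6,361.3600
Growing perpetuity: P = D₁ / (r − g) = €6,361.3600 / (0.123 − 0.048) = €84,818.13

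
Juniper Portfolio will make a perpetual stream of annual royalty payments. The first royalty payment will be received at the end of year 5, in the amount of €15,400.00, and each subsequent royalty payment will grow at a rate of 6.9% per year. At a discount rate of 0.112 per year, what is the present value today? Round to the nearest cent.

€234224.93

Value at end of year 4: C₁ / (r − g) = €15,400.00 / (0.112 − 0.069) = €358,139.5349
Discount to today: PV = €358,139.5349 / (1 + 0.112)^4 = €358,139.5349 / 1.529041 = €234,224.93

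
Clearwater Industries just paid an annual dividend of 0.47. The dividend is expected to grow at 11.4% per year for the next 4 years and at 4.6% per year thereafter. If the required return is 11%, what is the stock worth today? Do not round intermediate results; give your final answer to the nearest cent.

9.69

D_1 = 0.52358
D_2 = 0.58327
D_3 = 0.64976
D_4 = 0.72383
Terminal value at year 4: TV = D_4×(1+g_2)/(r−g_2) = 0.75713/0.064 = 11.83015
P_0 = D_1/(1+r)^1 + D_2/(1+r)^2 + D_3/(1+r)^3 + D_4/(1+r)^4 + TV/(1+r)^4
    = 0.47169 + 0.47339 + 0.47510 + 0.47681 + 7.79289 = 9.68989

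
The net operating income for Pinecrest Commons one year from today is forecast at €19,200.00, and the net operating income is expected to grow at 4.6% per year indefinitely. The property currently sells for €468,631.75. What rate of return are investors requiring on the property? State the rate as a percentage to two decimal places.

8.70%

P = D₁/(r − g) ⇒ r = D₁/P + g = €19,200.0000/€468,631.75 + 0.046 = 0.040970 + 0.046 = 0.086970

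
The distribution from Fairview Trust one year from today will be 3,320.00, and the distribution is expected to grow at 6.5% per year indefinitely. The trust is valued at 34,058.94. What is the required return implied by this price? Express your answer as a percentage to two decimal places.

P = D₁/(r − g) ⇒ r = D₁/P + g = 3,320.0000/34,058.94 + 0.065 = 0.097478 + 0.065 = 0.162478

16.25%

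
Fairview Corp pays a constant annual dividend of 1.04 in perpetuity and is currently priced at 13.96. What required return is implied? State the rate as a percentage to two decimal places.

7.45%

P = C/r ⇒ r = C/P = 1.04/13.96 = 0.074499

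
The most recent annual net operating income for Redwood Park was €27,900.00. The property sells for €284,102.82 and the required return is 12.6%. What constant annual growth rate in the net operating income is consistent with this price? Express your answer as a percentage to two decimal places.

P = D₀(1+g)/(r−g) ⇒ P(r−g) = D₀(1+g) ⇒ g(P+D₀) = P·r − D₀
g = (P·r − D₀)/(P + D₀) = (€284,102.82×0.126 − €27,900.00) / (€284,102.82 + €27,900.00) = 0.025311

2.53%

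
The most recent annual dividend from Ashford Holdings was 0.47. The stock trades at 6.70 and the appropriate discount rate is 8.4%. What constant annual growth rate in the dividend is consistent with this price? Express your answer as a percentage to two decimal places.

1.29%

P = D₀(1+g)/(r−g) ⇒ P(r−g) = D₀(1+g) ⇒ g(P+D₀) = P·r − D₀
g = (P·r − D₀)/(P + D₀) = (6.70×0.084 − 0.47) / (6.70 + 0.47) = 0.012943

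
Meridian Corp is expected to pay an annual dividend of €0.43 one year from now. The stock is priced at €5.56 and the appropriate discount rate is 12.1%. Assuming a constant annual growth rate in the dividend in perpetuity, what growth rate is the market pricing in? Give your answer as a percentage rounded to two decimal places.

P = D₁/(r−g) ⇒ g = r − D₁/P = 0.121 − €0.43/€5.56 = 0.043662

4.37%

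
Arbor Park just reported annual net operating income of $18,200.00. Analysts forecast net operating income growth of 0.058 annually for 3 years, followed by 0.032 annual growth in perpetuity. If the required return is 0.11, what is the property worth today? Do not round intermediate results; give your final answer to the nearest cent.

D_1 = 19255.60000
D_2 = 20372.42480
D_3 = 21554.02544
Terminal value at year 3: TV = D_3×(1+g_2)/(r−g_2) = 22243.75425/0.078 = 285176.33657
P_0 = D_1/(1+r)^1 + D_2/(1+r)^2 + D_3/(1+r)^3 + TV/(1+r)^3
    = 17347.38739 + 16534.71699 + 15760.11763 + 208518.47945 = 258160.70146

$258160.70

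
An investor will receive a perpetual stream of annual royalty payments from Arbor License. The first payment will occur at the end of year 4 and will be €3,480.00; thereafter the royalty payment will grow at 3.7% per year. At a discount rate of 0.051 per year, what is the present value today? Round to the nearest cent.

€214113.01

Value at end of year 3: C₁ / (r − g) = €3,480.00 / (0.051 − 0.037) = €248,571.4286
Discount to today: PV = €248,571.4286 / (1 + 0.051)^3 = €248,571.4286 / 1.160936 = €214,113.01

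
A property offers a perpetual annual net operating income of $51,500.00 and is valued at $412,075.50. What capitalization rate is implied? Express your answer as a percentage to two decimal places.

12.50%

P = C/r ⇒ r = C/P = $51,500.00/$412,075.50 = 0.124977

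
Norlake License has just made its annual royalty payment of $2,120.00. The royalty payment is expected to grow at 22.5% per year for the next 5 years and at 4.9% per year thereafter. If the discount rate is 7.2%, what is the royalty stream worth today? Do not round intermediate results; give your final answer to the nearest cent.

D_1 = 2597.00000
D_2 = 3181.32500
D_3 = 3897.12313
D_4 = 4773.97583
D_5 = 5848.12039
Terminal value at year 5: TV = D_5×(1+g_2)/(r−g_2) = 6134.67829/0.023 = 266725.14298
P_0 = D_1/(1+r)^1 + D_2/(1+r)^2 + D_3/(1+r)^3 + D_4/(1+r)^4 + D_5/(1+r)^5 + TV/(1+r)^5
    = 2422.57463 + 2768.33388 + 3163.44123 + 3614.93984 + 4130.87808 + 188403.96129 = 204504.12896

$204504.13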